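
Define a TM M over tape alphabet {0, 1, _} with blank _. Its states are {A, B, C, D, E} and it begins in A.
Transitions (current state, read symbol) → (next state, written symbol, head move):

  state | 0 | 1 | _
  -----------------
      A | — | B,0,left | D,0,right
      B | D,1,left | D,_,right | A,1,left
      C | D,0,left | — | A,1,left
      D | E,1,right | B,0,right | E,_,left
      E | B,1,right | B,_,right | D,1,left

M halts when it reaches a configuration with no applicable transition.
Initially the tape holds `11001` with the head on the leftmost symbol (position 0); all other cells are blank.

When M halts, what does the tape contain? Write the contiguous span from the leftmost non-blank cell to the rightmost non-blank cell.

01__11001

A | __[1]1001__   read 1 → write 0, move left, go to B
B | _[_]01001__   read _ → write 1, move left, go to A
A | [_]101001__   read _ → write 0, move right, go to D
D | 0[1]01001__   read 1 → write 0, move right, go to B
B | 00[0]1001__   read 0 → write 1, move left, go to D
D | 0[0]11001__   read 0 → write 1, move right, go to E
E | 01[1]1001__   read 1 → write _, move right, go to B
B | 01_[1]001__   read 1 → write _, move right, go to D
D | 01__[0]01__   read 0 → write 1, move right, go to E
E | 01__1[0]1__   read 0 → write 1, move right, go to B
B | 01__11[1]__   read 1 → write _, move right, go to D
D | 01__11_[_]_   read _ → write _, move left, go to E
E | 01__11[_]__   read _ → write 1, move left, go to D
D | 01__1[1]1__   read 1 → write 0, move right, go to B
B | 01__10[1]__   read 1 → write _, move right, go to D
D | 01__10_[_]_   read _ → write _, move left, go to E
E | 01__10[_]__   read _ → write 1, move left, go to D
D | 01__1[0]1__   read 0 → write 1, move right, go to E
E | 01__11[1]__   read 1 → write _, move right, go to B
B | 01__11_[_]_   read _ → write 1, move left, go to A
A | 01__11[_]1_   read _ → write 0, move right, go to D
D | 01__110[1]_   read 1 → write 0, move right, go to B
B | 01__1100[_]   read _ → write 1, move left, go to A
A | 01__110[0]1
The non-blank tape span at halt is 01__11001.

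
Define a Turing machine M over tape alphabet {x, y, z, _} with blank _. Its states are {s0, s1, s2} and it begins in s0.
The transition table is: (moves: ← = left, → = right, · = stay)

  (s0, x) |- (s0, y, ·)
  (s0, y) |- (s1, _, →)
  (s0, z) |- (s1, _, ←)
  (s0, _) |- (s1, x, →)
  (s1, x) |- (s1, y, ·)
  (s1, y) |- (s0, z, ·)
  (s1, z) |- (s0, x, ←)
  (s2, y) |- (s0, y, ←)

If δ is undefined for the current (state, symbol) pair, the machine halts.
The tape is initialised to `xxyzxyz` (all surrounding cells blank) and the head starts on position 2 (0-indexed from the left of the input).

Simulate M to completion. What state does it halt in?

s1

s0 | _xx[y]zxyz   read y → write _, move →, go to s1
s1 | _xx_[z]xyz   read z → write x, move ←, go to s0
s0 | _xx[_]xxyz   read _ → write x, move →, go to s1
s1 | _xxx[x]xyz   read x → write y, move ·, go to s1
s1 | _xxx[y]xyz   read y → write z, move ·, go to s0
s0 | _xxx[z]xyz   read z → write _, move ←, go to s1
s1 | _xx[x]_xyz   read x → write y, move ·, go to s1
s1 | _xx[y]_xyz   read y → write z, move ·, go to s0
s0 | _xx[z]_xyz   read z → write _, move ←, go to s1
s1 | _x[x]__xyz   read x → write y, move ·, go to s1
s1 | _x[y]__xyz   read y → write z, move ·, go to s0
s0 | _x[z]__xyz   read z → write _, move ←, go to s1
s1 | _[x]___xyz   read x → write y, move ·, go to s1
s1 | _[y]___xyz   read y → write z, move ·, go to s0
s0 | _[z]___xyz   read z → write _, move ←, go to s1
s1 | [_]____xyz
No transition is defined for (s1, _); M halts in state s1.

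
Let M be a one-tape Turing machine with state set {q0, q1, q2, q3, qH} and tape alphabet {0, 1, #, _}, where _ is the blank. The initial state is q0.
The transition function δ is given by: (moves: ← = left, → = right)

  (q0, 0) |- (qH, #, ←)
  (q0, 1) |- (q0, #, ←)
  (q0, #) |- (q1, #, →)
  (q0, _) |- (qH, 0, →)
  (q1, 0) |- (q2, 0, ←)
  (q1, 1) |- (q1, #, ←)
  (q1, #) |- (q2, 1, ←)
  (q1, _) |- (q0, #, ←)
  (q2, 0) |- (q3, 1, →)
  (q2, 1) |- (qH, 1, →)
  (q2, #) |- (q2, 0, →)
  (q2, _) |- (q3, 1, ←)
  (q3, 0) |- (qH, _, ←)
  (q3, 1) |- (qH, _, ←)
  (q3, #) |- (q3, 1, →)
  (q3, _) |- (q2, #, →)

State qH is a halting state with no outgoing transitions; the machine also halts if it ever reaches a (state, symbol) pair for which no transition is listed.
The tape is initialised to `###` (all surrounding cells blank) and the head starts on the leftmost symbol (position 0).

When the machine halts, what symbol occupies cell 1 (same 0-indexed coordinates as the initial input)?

1

q0 | [#]##   read # → write #, move →, go to q1
q1 | #[#]#   read # → write 1, move ←, go to q2
q2 | [#]1#   read # → write 0, move →, go to q2
q2 | 0[1]#   read 1 → write 1, move →, go to qH
qH | 01[#]
Cell 1 holds 1 when M halts.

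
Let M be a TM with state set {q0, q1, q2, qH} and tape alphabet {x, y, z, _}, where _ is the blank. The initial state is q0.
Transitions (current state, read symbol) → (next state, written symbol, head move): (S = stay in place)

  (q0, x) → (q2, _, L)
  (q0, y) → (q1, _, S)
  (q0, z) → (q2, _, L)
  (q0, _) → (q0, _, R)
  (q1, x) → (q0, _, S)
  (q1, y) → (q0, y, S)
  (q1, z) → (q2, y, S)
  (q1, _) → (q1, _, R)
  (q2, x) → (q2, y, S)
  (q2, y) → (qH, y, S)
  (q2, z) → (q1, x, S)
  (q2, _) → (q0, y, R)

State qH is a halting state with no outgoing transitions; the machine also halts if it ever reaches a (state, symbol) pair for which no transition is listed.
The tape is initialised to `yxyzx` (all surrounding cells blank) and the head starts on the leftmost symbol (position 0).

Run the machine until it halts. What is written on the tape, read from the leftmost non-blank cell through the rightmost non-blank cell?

q0 | [y]xyzx   read y → write _, move S, go to q1
q1 | [_]xyzx   read _ → write _, move R, go to q1
q1 | _[x]yzx   read x → write _, move S, go to q0
q0 | _[_]yzx   read _ → write _, move R, go to q0
q0 | __[y]zx   read y → write _, move S, go to q1
q1 | __[_]zx   read _ → write _, move R, go to q1
q1 | ___[z]x   read z → write y, move S, go to q2
q2 | ___[y]x   read y → write y, move S, go to qH
qH | ___[y]x
The non-blank tape span at halt is yx.

yx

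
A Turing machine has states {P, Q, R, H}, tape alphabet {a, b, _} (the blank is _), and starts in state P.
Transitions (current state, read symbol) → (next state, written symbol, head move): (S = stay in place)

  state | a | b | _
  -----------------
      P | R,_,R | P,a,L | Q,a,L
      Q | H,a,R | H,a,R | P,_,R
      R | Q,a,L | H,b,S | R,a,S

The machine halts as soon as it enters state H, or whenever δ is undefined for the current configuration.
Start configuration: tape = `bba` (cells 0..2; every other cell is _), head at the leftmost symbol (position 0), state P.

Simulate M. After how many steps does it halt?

8

P | __[b]ba   read b → write a, move L, go to P
P | _[_]aba   read _ → write a, move L, go to Q
Q | [_]aaba   read _ → write _, move R, go to P
P | _[a]aba   read a → write _, move R, go to R
R | __[a]ba   read a → write a, move L, go to Q
Q | _[_]aba   read _ → write _, move R, go to P
P | __[a]ba   read a → write _, move R, go to R
R | ___[b]a   read b → write b, move S, go to H
H | ___[b]a
M halts after 8 transitions.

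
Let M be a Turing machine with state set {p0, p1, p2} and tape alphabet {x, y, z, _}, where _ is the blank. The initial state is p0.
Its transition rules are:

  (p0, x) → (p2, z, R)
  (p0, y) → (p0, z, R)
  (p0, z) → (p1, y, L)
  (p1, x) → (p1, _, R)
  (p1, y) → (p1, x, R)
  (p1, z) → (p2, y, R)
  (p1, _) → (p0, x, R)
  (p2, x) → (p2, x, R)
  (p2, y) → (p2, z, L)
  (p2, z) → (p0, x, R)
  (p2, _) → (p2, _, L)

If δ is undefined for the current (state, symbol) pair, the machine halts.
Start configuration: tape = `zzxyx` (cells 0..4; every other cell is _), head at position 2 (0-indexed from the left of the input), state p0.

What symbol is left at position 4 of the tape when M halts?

_

p0 | zz[x]yx__   read x → write z, move R, go to p2
p2 | zzz[y]x__   read y → write z, move L, go to p2
p2 | zz[z]zx__   read z → write x, move R, go to p0
p0 | zzx[z]x__   read z → write y, move L, go to p1
p1 | zz[x]yx__   read x → write _, move R, go to p1
p1 | zz_[y]x__   read y → write x, move R, go to p1
p1 | zz_x[x]__   read x → write _, move R, go to p1
p1 | zz_x_[_]_   read _ → write x, move R, go to p0
p0 | zz_x_x[_]
Cell 4 holds _ when M halts.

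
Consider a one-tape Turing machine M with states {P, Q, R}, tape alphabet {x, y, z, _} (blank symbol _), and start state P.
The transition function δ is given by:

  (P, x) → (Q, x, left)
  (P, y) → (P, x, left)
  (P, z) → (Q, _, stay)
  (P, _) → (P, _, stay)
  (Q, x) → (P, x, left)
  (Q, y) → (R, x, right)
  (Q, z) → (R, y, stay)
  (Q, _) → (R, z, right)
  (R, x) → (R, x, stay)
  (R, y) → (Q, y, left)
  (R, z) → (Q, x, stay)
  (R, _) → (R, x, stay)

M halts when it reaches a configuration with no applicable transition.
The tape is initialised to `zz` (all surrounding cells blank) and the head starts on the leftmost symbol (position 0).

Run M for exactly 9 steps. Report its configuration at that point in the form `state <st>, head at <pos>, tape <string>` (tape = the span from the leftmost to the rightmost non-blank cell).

state=P head=0 tape=[z]z   (P,z)→(Q,_,stay)
state=Q head=0 tape=[_]z   (Q,_)→(R,z,right)
state=R head=1 tape=z[z]   (R,z)→(Q,x,stay)
state=Q head=1 tape=z[x]   (Q,x)→(P,x,left)
state=P head=0 tape=[z]x   (P,z)→(Q,_,stay)
state=Q head=0 tape=[_]x   (Q,_)→(R,z,right)
state=R head=1 tape=z[x]   (R,x)→(R,x,stay)
state=R head=1 tape=z[x]   (R,x)→(R,x,stay)
state=R head=1 tape=z[x]   (R,x)→(R,x,stay)
state=R head=1 tape=z[x]
After 9 steps: state R, head at 1, tape zx.

state R, head at 1, tape zx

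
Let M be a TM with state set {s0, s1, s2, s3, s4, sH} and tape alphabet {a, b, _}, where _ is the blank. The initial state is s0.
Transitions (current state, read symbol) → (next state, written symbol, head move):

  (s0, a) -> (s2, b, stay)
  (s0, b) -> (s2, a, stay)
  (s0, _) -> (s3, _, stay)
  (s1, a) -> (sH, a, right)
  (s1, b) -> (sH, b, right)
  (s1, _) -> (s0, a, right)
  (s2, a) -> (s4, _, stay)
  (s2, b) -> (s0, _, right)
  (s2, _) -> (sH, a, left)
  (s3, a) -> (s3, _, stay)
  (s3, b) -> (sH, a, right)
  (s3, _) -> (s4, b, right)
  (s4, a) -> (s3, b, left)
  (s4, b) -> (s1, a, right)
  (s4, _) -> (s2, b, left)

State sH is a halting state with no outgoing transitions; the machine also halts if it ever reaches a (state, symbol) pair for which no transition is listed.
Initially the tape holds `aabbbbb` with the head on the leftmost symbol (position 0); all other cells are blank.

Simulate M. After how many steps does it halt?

s0 | [a]abbbbb   read a → write b, move stay, go to s2
s2 | [b]abbbbb   read b → write _, move right, go to s0
s0 | _[a]bbbbb   read a → write b, move stay, go to s2
s2 | _[b]bbbbb   read b → write _, move right, go to s0
s0 | __[b]bbbb   read b → write a, move stay, go to s2
s2 | __[a]bbbb   read a → write _, move stay, go to s4
s4 | __[_]bbbb   read _ → write b, move left, go to s2
s2 | _[_]bbbbb   read _ → write a, move left, go to sH
sH | [_]abbbbb
M halts after 8 transitions.

8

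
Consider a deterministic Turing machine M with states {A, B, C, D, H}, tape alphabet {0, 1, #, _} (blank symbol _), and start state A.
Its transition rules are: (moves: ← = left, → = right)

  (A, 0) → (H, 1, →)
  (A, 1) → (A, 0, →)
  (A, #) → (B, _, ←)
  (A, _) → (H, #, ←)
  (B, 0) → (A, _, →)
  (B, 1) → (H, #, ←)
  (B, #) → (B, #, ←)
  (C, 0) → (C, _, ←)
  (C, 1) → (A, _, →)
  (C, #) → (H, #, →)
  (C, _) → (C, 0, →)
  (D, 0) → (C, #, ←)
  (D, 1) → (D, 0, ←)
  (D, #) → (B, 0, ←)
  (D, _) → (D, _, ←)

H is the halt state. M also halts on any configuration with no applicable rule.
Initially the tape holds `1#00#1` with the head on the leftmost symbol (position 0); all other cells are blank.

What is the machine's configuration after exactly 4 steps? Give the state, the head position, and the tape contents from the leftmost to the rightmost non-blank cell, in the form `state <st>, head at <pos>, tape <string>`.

A | [1]#00#1   read 1 → write 0, move →, go to A
A | 0[#]00#1   read # → write _, move ←, go to B
B | [0]_00#1   read 0 → write _, move →, go to A
A | _[_]00#1   read _ → write #, move ←, go to H
H | [_]#00#1
After 4 steps: state H, head at 0, tape #00#1.

state H, head at 0, tape #00#1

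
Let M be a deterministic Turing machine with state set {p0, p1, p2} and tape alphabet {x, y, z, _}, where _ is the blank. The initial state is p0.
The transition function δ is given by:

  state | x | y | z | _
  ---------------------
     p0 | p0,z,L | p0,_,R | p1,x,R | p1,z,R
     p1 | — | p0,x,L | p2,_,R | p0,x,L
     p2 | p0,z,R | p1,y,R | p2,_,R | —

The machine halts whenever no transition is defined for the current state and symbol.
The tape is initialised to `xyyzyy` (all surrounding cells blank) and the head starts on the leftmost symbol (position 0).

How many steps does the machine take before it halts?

16

state=p0 head=0 tape=_[x]yyzyy_   (p0,x)→(p0,z,L)
state=p0 head=-1 tape=[_]zyyzyy_   (p0,_)→(p1,z,R)
state=p1 head=0 tape=z[z]yyzyy_   (p1,z)→(p2,_,R)
state=p2 head=1 tape=z_[y]yzyy_   (p2,y)→(p1,y,R)
state=p1 head=2 tape=z_y[y]zyy_   (p1,y)→(p0,x,L)
state=p0 head=1 tape=z_[y]xzyy_   (p0,y)→(p0,_,R)
state=p0 head=2 tape=z__[x]zyy_   (p0,x)→(p0,z,L)
state=p0 head=1 tape=z_[_]zzyy_   (p0,_)→(p1,z,R)
state=p1 head=2 tape=z_z[z]zyy_   (p1,z)→(p2,_,R)
state=p2 head=3 tape=z_z_[z]yy_   (p2,z)→(p2,_,R)
state=p2 head=4 tape=z_z__[y]y_   (p2,y)→(p1,y,R)
state=p1 head=5 tape=z_z__y[y]_   (p1,y)→(p0,x,L)
state=p0 head=4 tape=z_z__[y]x_   (p0,y)→(p0,_,R)
state=p0 head=5 tape=z_z___[x]_   (p0,x)→(p0,z,L)
state=p0 head=4 tape=z_z__[_]z_   (p0,_)→(p1,z,R)
state=p1 head=5 tape=z_z__z[z]_   (p1,z)→(p2,_,R)
state=p2 head=6 tape=z_z__z_[_]
M halts after 16 transitions.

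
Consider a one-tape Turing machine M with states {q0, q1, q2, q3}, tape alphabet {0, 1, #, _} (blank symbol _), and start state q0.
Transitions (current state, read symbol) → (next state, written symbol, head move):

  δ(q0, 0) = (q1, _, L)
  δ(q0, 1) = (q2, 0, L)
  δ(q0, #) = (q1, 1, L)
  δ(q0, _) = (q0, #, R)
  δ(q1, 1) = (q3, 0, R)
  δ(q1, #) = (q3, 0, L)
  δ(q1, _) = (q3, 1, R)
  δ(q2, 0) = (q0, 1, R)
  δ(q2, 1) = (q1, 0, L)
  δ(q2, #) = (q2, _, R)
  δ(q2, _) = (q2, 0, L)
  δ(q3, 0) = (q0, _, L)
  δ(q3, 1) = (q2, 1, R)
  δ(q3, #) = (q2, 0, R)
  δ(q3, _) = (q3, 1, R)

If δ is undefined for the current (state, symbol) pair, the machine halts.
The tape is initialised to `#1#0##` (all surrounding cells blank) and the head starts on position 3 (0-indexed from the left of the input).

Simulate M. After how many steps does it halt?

20

q0 | #1#[0]##   read 0 → write _, move L, go to q1
q1 | #1[#]_##   read # → write 0, move L, go to q3
q3 | #[1]0_##   read 1 → write 1, move R, go to q2
q2 | #1[0]_##   read 0 → write 1, move R, go to q0
q0 | #11[_]##   read _ → write #, move R, go to q0
q0 | #11#[#]#   read # → write 1, move L, go to q1
q1 | #11[#]1#   read # → write 0, move L, go to q3
q3 | #1[1]01#   read 1 → write 1, move R, go to q2
q2 | #11[0]1#   read 0 → write 1, move R, go to q0
q0 | #111[1]#   read 1 → write 0, move L, go to q2
q2 | #11[1]0#   read 1 → write 0, move L, go to q1
q1 | #1[1]00#   read 1 → write 0, move R, go to q3
q3 | #10[0]0#   read 0 → write _, move L, go to q0
q0 | #1[0]_0#   read 0 → write _, move L, go to q1
q1 | #[1]__0#   read 1 → write 0, move R, go to q3
q3 | #0[_]_0#   read _ → write 1, move R, go to q3
q3 | #01[_]0#   read _ → write 1, move R, go to q3
q3 | #011[0]#   read 0 → write _, move L, go to q0
q0 | #01[1]_#   read 1 → write 0, move L, go to q2
q2 | #0[1]0_#   read 1 → write 0, move L, go to q1
q1 | #[0]00_#
M halts after 20 transitions.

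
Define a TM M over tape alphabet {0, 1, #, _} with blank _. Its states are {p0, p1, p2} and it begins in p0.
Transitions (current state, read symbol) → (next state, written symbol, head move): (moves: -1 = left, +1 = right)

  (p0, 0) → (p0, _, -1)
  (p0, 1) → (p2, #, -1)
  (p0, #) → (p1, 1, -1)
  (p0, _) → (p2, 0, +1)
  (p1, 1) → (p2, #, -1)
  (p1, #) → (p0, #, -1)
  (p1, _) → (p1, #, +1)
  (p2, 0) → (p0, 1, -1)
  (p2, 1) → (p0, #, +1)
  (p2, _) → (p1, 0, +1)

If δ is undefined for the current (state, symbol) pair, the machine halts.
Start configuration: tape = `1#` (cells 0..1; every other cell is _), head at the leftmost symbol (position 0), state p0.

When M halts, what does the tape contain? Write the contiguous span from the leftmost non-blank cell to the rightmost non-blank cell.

state=p0 head=0 tape=___[1]#   (p0,1)→(p2,#,-1)
state=p2 head=-1 tape=__[_]##   (p2,_)→(p1,0,+1)
state=p1 head=0 tape=__0[#]#   (p1,#)→(p0,#,-1)
state=p0 head=-1 tape=__[0]##   (p0,0)→(p0,_,-1)
state=p0 head=-2 tape=_[_]_##   (p0,_)→(p2,0,+1)
state=p2 head=-1 tape=_0[_]##   (p2,_)→(p1,0,+1)
state=p1 head=0 tape=_00[#]#   (p1,#)→(p0,#,-1)
state=p0 head=-1 tape=_0[0]##   (p0,0)→(p0,_,-1)
state=p0 head=-2 tape=_[0]_##   (p0,0)→(p0,_,-1)
state=p0 head=-3 tape=[_]__##   (p0,_)→(p2,0,+1)
state=p2 head=-2 tape=0[_]_##   (p2,_)→(p1,0,+1)
state=p1 head=-1 tape=00[_]##   (p1,_)→(p1,#,+1)
state=p1 head=0 tape=00#[#]#   (p1,#)→(p0,#,-1)
state=p0 head=-1 tape=00[#]##   (p0,#)→(p1,1,-1)
state=p1 head=-2 tape=0[0]1##
The non-blank tape span at halt is 001##.

001##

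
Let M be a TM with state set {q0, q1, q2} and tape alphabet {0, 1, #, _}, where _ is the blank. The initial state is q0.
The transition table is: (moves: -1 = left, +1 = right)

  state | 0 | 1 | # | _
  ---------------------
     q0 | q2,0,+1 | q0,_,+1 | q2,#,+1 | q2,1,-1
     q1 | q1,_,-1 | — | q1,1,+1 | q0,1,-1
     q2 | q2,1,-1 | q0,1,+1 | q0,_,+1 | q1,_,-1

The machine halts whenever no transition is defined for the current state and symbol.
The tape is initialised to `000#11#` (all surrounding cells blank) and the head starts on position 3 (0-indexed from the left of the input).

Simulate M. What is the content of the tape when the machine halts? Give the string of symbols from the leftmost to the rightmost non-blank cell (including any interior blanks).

q0 | 000[#]11#___   read # → write #, move +1, go to q2
q2 | 000#[1]1#___   read 1 → write 1, move +1, go to q0
q0 | 000#1[1]#___   read 1 → write _, move +1, go to q0
q0 | 000#1_[#]___   read # → write #, move +1, go to q2
q2 | 000#1_#[_]__   read _ → write _, move -1, go to q1
q1 | 000#1_[#]___   read # → write 1, move +1, go to q1
q1 | 000#1_1[_]__   read _ → write 1, move -1, go to q0
q0 | 000#1_[1]1__   read 1 → write _, move +1, go to q0
q0 | 000#1__[1]__   read 1 → write _, move +1, go to q0
q0 | 000#1___[_]_   read _ → write 1, move -1, go to q2
q2 | 000#1__[_]1_   read _ → write _, move -1, go to q1
q1 | 000#1_[_]_1_   read _ → write 1, move -1, go to q0
q0 | 000#1[_]1_1_   read _ → write 1, move -1, go to q2
q2 | 000#[1]11_1_   read 1 → write 1, move +1, go to q0
q0 | 000#1[1]1_1_   read 1 → write _, move +1, go to q0
q0 | 000#1_[1]_1_   read 1 → write _, move +1, go to q0
q0 | 000#1__[_]1_   read _ → write 1, move -1, go to q2
q2 | 000#1_[_]11_   read _ → write _, move -1, go to q1
q1 | 000#1[_]_11_   read _ → write 1, move -1, go to q0
q0 | 000#[1]1_11_   read 1 → write _, move +1, go to q0
q0 | 000#_[1]_11_   read 1 → write _, move +1, go to q0
q0 | 000#__[_]11_   read _ → write 1, move -1, go to q2
q2 | 000#_[_]111_   read _ → write _, move -1, go to q1
q1 | 000#[_]_111_   read _ → write 1, move -1, go to q0
q0 | 000[#]1_111_   read # → write #, move +1, go to q2
q2 | 000#[1]_111_   read 1 → write 1, move +1, go to q0
q0 | 000#1[_]111_   read _ → write 1, move -1, go to q2
q2 | 000#[1]1111_   read 1 → write 1, move +1, go to q0
q0 | 000#1[1]111_   read 1 → write _, move +1, go to q0
q0 | 000#1_[1]11_   read 1 → write _, move +1, go to q0
q0 | 000#1__[1]1_   read 1 → write _, move +1, go to q0
q0 | 000#1___[1]_   read 1 → write _, move +1, go to q0
q0 | 000#1____[_]   read _ → write 1, move -1, go to q2
q2 | 000#1___[_]1   read _ → write _, move -1, go to q1
q1 | 000#1__[_]_1   read _ → write 1, move -1, go to q0
q0 | 000#1_[_]1_1   read _ → write 1, move -1, go to q2
q2 | 000#1[_]11_1   read _ → write _, move -1, go to q1
q1 | 000#[1]_11_1
The non-blank tape span at halt is 000#1_11_1.

000#1_11_1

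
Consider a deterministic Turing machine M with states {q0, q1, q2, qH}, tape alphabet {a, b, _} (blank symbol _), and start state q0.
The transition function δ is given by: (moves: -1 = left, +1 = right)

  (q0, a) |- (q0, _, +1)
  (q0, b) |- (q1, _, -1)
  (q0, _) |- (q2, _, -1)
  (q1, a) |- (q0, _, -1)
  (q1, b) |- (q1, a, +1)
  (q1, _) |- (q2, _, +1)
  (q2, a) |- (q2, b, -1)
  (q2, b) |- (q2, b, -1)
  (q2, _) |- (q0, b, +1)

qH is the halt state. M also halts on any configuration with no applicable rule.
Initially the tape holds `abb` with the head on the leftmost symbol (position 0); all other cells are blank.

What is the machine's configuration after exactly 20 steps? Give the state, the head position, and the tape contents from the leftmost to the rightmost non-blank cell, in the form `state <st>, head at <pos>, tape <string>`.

state=q0 head=0 tape=[a]bb___   (q0,a)→(q0,_,+1)
state=q0 head=1 tape=_[b]b___   (q0,b)→(q1,_,-1)
state=q1 head=0 tape=[_]_b___   (q1,_)→(q2,_,+1)
state=q2 head=1 tape=_[_]b___   (q2,_)→(q0,b,+1)
state=q0 head=2 tape=_b[b]___   (q0,b)→(q1,_,-1)
state=q1 head=1 tape=_[b]____   (q1,b)→(q1,a,+1)
state=q1 head=2 tape=_a[_]___   (q1,_)→(q2,_,+1)
state=q2 head=3 tape=_a_[_]__   (q2,_)→(q0,b,+1)
state=q0 head=4 tape=_a_b[_]_   (q0,_)→(q2,_,-1)
state=q2 head=3 tape=_a_[b]__   (q2,b)→(q2,b,-1)
state=q2 head=2 tape=_a[_]b__   (q2,_)→(q0,b,+1)
state=q0 head=3 tape=_ab[b]__   (q0,b)→(q1,_,-1)
state=q1 head=2 tape=_a[b]___   (q1,b)→(q1,a,+1)
state=q1 head=3 tape=_aa[_]__   (q1,_)→(q2,_,+1)
state=q2 head=4 tape=_aa_[_]_   (q2,_)→(q0,b,+1)
state=q0 head=5 tape=_aa_b[_]   (q0,_)→(q2,_,-1)
state=q2 head=4 tape=_aa_[b]_   (q2,b)→(q2,b,-1)
state=q2 head=3 tape=_aa[_]b_   (q2,_)→(q0,b,+1)
state=q0 head=4 tape=_aab[b]_   (q0,b)→(q1,_,-1)
state=q1 head=3 tape=_aa[b]__   (q1,b)→(q1,a,+1)
state=q1 head=4 tape=_aaa[_]_
After 20 steps: state q1, head at 4, tape aaa.

state q1, head at 4, tape aaa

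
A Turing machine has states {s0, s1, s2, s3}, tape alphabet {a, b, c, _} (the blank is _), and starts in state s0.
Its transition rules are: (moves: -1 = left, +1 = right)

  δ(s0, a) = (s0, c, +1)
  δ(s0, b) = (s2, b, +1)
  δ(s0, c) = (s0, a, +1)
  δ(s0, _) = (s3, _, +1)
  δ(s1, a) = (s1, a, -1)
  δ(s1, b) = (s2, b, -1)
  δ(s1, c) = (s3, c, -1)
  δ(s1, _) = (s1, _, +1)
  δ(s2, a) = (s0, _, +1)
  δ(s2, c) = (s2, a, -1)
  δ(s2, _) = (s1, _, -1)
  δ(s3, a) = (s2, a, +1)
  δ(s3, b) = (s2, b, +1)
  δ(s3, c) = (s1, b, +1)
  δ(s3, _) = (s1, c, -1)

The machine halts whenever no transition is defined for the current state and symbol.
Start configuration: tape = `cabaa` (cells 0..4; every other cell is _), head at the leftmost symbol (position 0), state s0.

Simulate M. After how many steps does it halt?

state=s0 head=0 tape=[c]abaa__   (s0,c)→(s0,a,+1)
state=s0 head=1 tape=a[a]baa__   (s0,a)→(s0,c,+1)
state=s0 head=2 tape=ac[b]aa__   (s0,b)→(s2,b,+1)
state=s2 head=3 tape=acb[a]a__   (s2,a)→(s0,_,+1)
state=s0 head=4 tape=acb_[a]__   (s0,a)→(s0,c,+1)
state=s0 head=5 tape=acb_c[_]_   (s0,_)→(s3,_,+1)
state=s3 head=6 tape=acb_c_[_]   (s3,_)→(s1,c,-1)
state=s1 head=5 tape=acb_c[_]c   (s1,_)→(s1,_,+1)
state=s1 head=6 tape=acb_c_[c]   (s1,c)→(s3,c,-1)
state=s3 head=5 tape=acb_c[_]c   (s3,_)→(s1,c,-1)
state=s1 head=4 tape=acb_[c]cc   (s1,c)→(s3,c,-1)
state=s3 head=3 tape=acb[_]ccc   (s3,_)→(s1,c,-1)
state=s1 head=2 tape=ac[b]cccc   (s1,b)→(s2,b,-1)
state=s2 head=1 tape=a[c]bcccc   (s2,c)→(s2,a,-1)
state=s2 head=0 tape=[a]abcccc   (s2,a)→(s0,_,+1)
state=s0 head=1 tape=_[a]bcccc   (s0,a)→(s0,c,+1)
state=s0 head=2 tape=_c[b]cccc   (s0,b)→(s2,b,+1)
state=s2 head=3 tape=_cb[c]ccc   (s2,c)→(s2,a,-1)
state=s2 head=2 tape=_c[b]accc
M halts after 18 transitions.

18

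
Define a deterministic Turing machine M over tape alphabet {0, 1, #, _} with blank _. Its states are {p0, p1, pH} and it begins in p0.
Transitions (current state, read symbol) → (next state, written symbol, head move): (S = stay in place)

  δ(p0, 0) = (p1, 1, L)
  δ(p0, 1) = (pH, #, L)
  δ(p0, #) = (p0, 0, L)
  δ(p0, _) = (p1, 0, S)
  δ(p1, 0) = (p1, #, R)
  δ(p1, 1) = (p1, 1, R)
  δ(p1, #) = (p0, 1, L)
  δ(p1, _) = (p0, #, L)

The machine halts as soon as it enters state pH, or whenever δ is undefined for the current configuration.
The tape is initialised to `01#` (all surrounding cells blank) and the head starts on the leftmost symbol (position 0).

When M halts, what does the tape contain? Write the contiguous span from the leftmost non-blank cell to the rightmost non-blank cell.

##11#1

p0 | ___[0]1#   read 0 → write 1, move L, go to p1
p1 | __[_]11#   read _ → write #, move L, go to p0
p0 | _[_]#11#   read _ → write 0, move S, go to p1
p1 | _[0]#11#   read 0 → write #, move R, go to p1
p1 | _#[#]11#   read # → write 1, move L, go to p0
p0 | _[#]111#   read # → write 0, move L, go to p0
p0 | [_]0111#   read _ → write 0, move S, go to p1
p1 | [0]0111#   read 0 → write #, move R, go to p1
p1 | #[0]111#   read 0 → write #, move R, go to p1
p1 | ##[1]11#   read 1 → write 1, move R, go to p1
p1 | ##1[1]1#   read 1 → write 1, move R, go to p1
p1 | ##11[1]#   read 1 → write 1, move R, go to p1
p1 | ##111[#]   read # → write 1, move L, go to p0
p0 | ##11[1]1   read 1 → write #, move L, go to pH
pH | ##1[1]#1
The non-blank tape span at halt is ##11#1.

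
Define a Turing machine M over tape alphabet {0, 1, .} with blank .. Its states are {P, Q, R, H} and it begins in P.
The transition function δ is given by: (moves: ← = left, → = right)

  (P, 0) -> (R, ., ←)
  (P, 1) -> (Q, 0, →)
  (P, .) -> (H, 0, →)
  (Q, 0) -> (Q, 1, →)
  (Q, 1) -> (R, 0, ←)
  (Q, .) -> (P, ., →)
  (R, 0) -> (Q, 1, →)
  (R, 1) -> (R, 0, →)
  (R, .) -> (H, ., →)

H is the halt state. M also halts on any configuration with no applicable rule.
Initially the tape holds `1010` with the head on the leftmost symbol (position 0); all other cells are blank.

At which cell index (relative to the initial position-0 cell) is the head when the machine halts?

P | [1]010...   read 1 → write 0, move →, go to Q
Q | 0[0]10...   read 0 → write 1, move →, go to Q
Q | 01[1]0...   read 1 → write 0, move ←, go to R
R | 0[1]00...   read 1 → write 0, move →, go to R
R | 00[0]0...   read 0 → write 1, move →, go to Q
Q | 001[0]...   read 0 → write 1, move →, go to Q
Q | 0011[.]..   read . → write ., move →, go to P
P | 0011.[.].   read . → write 0, move →, go to H
H | 0011.0[.]
At halt the head is at cell 6.

6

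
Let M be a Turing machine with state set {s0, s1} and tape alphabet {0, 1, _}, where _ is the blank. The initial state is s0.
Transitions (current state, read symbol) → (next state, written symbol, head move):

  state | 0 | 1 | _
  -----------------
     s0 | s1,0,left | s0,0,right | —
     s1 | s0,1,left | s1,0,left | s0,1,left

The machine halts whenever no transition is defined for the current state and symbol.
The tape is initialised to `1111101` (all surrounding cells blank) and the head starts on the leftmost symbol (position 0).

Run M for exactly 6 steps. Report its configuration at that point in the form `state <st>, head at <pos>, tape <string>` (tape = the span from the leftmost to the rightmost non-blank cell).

s0 | [1]111101   read 1 → write 0, move right, go to s0
s0 | 0[1]11101   read 1 → write 0, move right, go to s0
s0 | 00[1]1101   read 1 → write 0, move right, go to s0
s0 | 000[1]101   read 1 → write 0, move right, go to s0
s0 | 0000[1]01   read 1 → write 0, move right, go to s0
s0 | 00000[0]1   read 0 → write 0, move left, go to s1
s1 | 0000[0]01
After 6 steps: state s1, head at 4, tape 0000001.

state s1, head at 4, tape 0000001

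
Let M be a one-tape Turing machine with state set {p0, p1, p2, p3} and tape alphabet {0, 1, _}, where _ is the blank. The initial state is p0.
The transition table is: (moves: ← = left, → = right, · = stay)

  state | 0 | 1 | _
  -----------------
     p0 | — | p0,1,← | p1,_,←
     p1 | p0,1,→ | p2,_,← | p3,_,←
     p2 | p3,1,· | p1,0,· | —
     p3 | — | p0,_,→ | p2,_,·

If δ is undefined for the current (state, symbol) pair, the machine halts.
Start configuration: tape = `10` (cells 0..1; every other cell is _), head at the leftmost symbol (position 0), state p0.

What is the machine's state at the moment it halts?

p2

p0 | ___[1]0   read 1 → write 1, move ←, go to p0
p0 | __[_]10   read _ → write _, move ←, go to p1
p1 | _[_]_10   read _ → write _, move ←, go to p3
p3 | [_]__10   read _ → write _, move ·, go to p2
p2 | [_]__10
No transition is defined for (p2, _); M halts in state p2.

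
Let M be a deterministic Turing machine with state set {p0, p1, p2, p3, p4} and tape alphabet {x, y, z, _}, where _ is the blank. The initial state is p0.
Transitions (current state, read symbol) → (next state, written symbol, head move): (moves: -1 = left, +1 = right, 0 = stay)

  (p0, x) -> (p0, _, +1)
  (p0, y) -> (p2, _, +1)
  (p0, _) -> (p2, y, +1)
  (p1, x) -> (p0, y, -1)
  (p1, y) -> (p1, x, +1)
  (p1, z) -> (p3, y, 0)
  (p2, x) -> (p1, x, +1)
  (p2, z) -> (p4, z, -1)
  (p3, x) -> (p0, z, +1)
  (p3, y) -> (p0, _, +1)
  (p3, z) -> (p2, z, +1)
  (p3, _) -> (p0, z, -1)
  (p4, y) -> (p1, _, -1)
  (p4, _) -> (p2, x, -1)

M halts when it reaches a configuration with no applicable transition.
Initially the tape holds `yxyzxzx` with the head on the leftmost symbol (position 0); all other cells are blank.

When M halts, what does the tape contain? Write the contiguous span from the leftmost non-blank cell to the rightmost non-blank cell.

state=p0 head=0 tape=[y]xyzxzx   (p0,y)→(p2,_,+1)
state=p2 head=1 tape=_[x]yzxzx   (p2,x)→(p1,x,+1)
state=p1 head=2 tape=_x[y]zxzx   (p1,y)→(p1,x,+1)
state=p1 head=3 tape=_xx[z]xzx   (p1,z)→(p3,y,0)
state=p3 head=3 tape=_xx[y]xzx   (p3,y)→(p0,_,+1)
state=p0 head=4 tape=_xx_[x]zx   (p0,x)→(p0,_,+1)
state=p0 head=5 tape=_xx__[z]x
The non-blank tape span at halt is xx__zx.

xx__zx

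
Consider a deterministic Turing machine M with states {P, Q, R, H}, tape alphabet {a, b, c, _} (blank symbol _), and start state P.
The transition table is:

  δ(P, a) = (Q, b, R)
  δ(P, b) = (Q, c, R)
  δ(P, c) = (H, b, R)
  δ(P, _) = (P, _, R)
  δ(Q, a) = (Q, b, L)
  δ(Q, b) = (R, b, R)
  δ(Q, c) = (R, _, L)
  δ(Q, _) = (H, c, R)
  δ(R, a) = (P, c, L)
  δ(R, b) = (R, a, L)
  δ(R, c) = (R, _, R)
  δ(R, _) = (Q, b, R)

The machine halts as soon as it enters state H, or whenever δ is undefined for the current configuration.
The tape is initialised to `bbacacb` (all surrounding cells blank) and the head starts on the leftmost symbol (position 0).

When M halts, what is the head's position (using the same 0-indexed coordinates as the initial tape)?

state=P head=0 tape=[b]bacacb   (P,b)→(Q,c,R)
state=Q head=1 tape=c[b]acacb   (Q,b)→(R,b,R)
state=R head=2 tape=cb[a]cacb   (R,a)→(P,c,L)
state=P head=1 tape=c[b]ccacb   (P,b)→(Q,c,R)
state=Q head=2 tape=cc[c]cacb   (Q,c)→(R,_,L)
state=R head=1 tape=c[c]_cacb   (R,c)→(R,_,R)
state=R head=2 tape=c_[_]cacb   (R,_)→(Q,b,R)
state=Q head=3 tape=c_b[c]acb   (Q,c)→(R,_,L)
state=R head=2 tape=c_[b]_acb   (R,b)→(R,a,L)
state=R head=1 tape=c[_]a_acb   (R,_)→(Q,b,R)
state=Q head=2 tape=cb[a]_acb   (Q,a)→(Q,b,L)
state=Q head=1 tape=c[b]b_acb   (Q,b)→(R,b,R)
state=R head=2 tape=cb[b]_acb   (R,b)→(R,a,L)
state=R head=1 tape=c[b]a_acb   (R,b)→(R,a,L)
state=R head=0 tape=[c]aa_acb   (R,c)→(R,_,R)
state=R head=1 tape=_[a]a_acb   (R,a)→(P,c,L)
state=P head=0 tape=[_]ca_acb   (P,_)→(P,_,R)
state=P head=1 tape=_[c]a_acb   (P,c)→(H,b,R)
state=H head=2 tape=_b[a]_acb
At halt the head is at cell 2.

2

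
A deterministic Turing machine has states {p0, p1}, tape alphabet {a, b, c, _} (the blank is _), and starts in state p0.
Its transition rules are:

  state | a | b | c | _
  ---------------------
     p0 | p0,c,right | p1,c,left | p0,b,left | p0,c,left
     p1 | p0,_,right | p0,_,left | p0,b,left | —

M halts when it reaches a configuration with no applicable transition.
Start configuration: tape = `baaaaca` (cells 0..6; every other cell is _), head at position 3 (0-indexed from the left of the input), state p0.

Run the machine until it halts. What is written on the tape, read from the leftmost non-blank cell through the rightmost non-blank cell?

state=p0 head=3 tape=_baa[a]aca   (p0,a)→(p0,c,right)
state=p0 head=4 tape=_baac[a]ca   (p0,a)→(p0,c,right)
state=p0 head=5 tape=_baacc[c]a   (p0,c)→(p0,b,left)
state=p0 head=4 tape=_baac[c]ba   (p0,c)→(p0,b,left)
state=p0 head=3 tape=_baa[c]bba   (p0,c)→(p0,b,left)
state=p0 head=2 tape=_ba[a]bbba   (p0,a)→(p0,c,right)
state=p0 head=3 tape=_bac[b]bba   (p0,b)→(p1,c,left)
state=p1 head=2 tape=_ba[c]cbba   (p1,c)→(p0,b,left)
state=p0 head=1 tape=_b[a]bcbba   (p0,a)→(p0,c,right)
state=p0 head=2 tape=_bc[b]cbba   (p0,b)→(p1,c,left)
state=p1 head=1 tape=_b[c]ccbba   (p1,c)→(p0,b,left)
state=p0 head=0 tape=_[b]bccbba   (p0,b)→(p1,c,left)
state=p1 head=-1 tape=[_]cbccbba
The non-blank tape span at halt is cbccbba.

cbccbba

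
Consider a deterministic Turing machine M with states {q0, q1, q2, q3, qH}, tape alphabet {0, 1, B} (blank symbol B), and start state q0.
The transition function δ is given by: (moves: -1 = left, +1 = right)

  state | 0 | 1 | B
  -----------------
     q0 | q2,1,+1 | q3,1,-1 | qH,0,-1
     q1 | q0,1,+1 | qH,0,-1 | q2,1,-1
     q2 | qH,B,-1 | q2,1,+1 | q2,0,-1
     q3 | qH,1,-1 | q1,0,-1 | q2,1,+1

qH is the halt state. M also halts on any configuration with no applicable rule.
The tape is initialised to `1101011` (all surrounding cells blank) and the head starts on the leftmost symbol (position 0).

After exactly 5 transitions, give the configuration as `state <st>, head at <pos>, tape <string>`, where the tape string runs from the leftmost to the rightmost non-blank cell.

state qH, head at 1, tape 111B1011

q0 | B[1]101011   read 1 → write 1, move -1, go to q3
q3 | [B]1101011   read B → write 1, move +1, go to q2
q2 | 1[1]101011   read 1 → write 1, move +1, go to q2
q2 | 11[1]01011   read 1 → write 1, move +1, go to q2
q2 | 111[0]1011   read 0 → write B, move -1, go to qH
qH | 11[1]B1011
After 5 steps: state qH, head at 1, tape 111B1011.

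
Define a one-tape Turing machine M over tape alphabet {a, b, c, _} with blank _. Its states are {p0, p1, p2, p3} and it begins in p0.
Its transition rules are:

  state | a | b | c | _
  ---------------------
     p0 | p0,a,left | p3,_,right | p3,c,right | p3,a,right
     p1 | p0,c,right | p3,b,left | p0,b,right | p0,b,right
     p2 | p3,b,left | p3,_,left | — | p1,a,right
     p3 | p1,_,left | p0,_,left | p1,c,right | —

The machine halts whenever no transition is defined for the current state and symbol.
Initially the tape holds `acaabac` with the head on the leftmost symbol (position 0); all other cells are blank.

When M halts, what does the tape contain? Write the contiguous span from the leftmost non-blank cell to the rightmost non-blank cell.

state=p0 head=0 tape=_[a]caabac   (p0,a)→(p0,a,left)
state=p0 head=-1 tape=[_]acaabac   (p0,_)→(p3,a,right)
state=p3 head=0 tape=a[a]caabac   (p3,a)→(p1,_,left)
state=p1 head=-1 tape=[a]_caabac   (p1,a)→(p0,c,right)
state=p0 head=0 tape=c[_]caabac   (p0,_)→(p3,a,right)
state=p3 head=1 tape=ca[c]aabac   (p3,c)→(p1,c,right)
state=p1 head=2 tape=cac[a]abac   (p1,a)→(p0,c,right)
state=p0 head=3 tape=cacc[a]bac   (p0,a)→(p0,a,left)
state=p0 head=2 tape=cac[c]abac   (p0,c)→(p3,c,right)
state=p3 head=3 tape=cacc[a]bac   (p3,a)→(p1,_,left)
state=p1 head=2 tape=cac[c]_bac   (p1,c)→(p0,b,right)
state=p0 head=3 tape=cacb[_]bac   (p0,_)→(p3,a,right)
state=p3 head=4 tape=cacba[b]ac   (p3,b)→(p0,_,left)
state=p0 head=3 tape=cacb[a]_ac   (p0,a)→(p0,a,left)
state=p0 head=2 tape=cac[b]a_ac   (p0,b)→(p3,_,right)
state=p3 head=3 tape=cac_[a]_ac   (p3,a)→(p1,_,left)
state=p1 head=2 tape=cac[_]__ac   (p1,_)→(p0,b,right)
state=p0 head=3 tape=cacb[_]_ac   (p0,_)→(p3,a,right)
state=p3 head=4 tape=cacba[_]ac
The non-blank tape span at halt is cacba_ac.

cacba_ac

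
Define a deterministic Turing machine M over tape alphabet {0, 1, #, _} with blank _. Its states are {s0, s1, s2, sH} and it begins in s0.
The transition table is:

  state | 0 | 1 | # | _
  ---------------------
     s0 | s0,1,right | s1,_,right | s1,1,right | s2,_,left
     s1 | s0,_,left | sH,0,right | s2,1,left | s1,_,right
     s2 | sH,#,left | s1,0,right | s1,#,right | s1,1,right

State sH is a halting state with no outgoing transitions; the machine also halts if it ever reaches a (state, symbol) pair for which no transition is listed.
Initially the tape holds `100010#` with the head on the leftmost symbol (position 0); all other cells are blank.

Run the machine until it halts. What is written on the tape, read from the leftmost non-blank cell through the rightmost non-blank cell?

state=s0 head=0 tape=_[1]00010#   (s0,1)→(s1,_,right)
state=s1 head=1 tape=__[0]0010#   (s1,0)→(s0,_,left)
state=s0 head=0 tape=_[_]_0010#   (s0,_)→(s2,_,left)
state=s2 head=-1 tape=[_]__0010#   (s2,_)→(s1,1,right)
state=s1 head=0 tape=1[_]_0010#   (s1,_)→(s1,_,right)
state=s1 head=1 tape=1_[_]0010#   (s1,_)→(s1,_,right)
state=s1 head=2 tape=1__[0]010#   (s1,0)→(s0,_,left)
state=s0 head=1 tape=1_[_]_010#   (s0,_)→(s2,_,left)
state=s2 head=0 tape=1[_]__010#   (s2,_)→(s1,1,right)
state=s1 head=1 tape=11[_]_010#   (s1,_)→(s1,_,right)
state=s1 head=2 tape=11_[_]010#   (s1,_)→(s1,_,right)
state=s1 head=3 tape=11__[0]10#   (s1,0)→(s0,_,left)
state=s0 head=2 tape=11_[_]_10#   (s0,_)→(s2,_,left)
state=s2 head=1 tape=11[_]__10#   (s2,_)→(s1,1,right)
state=s1 head=2 tape=111[_]_10#   (s1,_)→(s1,_,right)
state=s1 head=3 tape=111_[_]10#   (s1,_)→(s1,_,right)
state=s1 head=4 tape=111__[1]0#   (s1,1)→(sH,0,right)
state=sH head=5 tape=111__0[0]#
The non-blank tape span at halt is 111__00#.

111__00#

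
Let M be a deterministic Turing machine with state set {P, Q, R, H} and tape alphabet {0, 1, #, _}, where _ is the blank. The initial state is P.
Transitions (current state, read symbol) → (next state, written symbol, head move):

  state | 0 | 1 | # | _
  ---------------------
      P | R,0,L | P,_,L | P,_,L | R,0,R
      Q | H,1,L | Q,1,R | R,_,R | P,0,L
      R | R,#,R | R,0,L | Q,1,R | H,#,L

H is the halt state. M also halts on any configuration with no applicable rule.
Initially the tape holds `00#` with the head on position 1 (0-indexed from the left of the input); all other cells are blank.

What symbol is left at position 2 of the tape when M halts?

_

P | _0[0]#_   read 0 → write 0, move L, go to R
R | _[0]0#_   read 0 → write #, move R, go to R
R | _#[0]#_   read 0 → write #, move R, go to R
R | _##[#]_   read # → write 1, move R, go to Q
Q | _##1[_]   read _ → write 0, move L, go to P
P | _##[1]0   read 1 → write _, move L, go to P
P | _#[#]_0   read # → write _, move L, go to P
P | _[#]__0   read # → write _, move L, go to P
P | [_]___0   read _ → write 0, move R, go to R
R | 0[_]__0   read _ → write #, move L, go to H
H | [0]#__0
Cell 2 holds _ when M halts.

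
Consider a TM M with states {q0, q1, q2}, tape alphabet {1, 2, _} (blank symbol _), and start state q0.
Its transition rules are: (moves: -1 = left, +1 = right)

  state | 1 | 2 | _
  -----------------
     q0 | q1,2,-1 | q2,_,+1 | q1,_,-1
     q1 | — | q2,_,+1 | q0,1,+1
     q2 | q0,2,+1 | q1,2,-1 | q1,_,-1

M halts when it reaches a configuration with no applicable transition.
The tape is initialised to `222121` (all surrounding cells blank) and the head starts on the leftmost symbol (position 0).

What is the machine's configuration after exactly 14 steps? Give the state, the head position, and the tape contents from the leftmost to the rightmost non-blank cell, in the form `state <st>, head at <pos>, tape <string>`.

state q0, head at 6, tape 11_2_1

state=q0 head=0 tape=[2]22121_   (q0,2)→(q2,_,+1)
state=q2 head=1 tape=_[2]2121_   (q2,2)→(q1,2,-1)
state=q1 head=0 tape=[_]22121_   (q1,_)→(q0,1,+1)
state=q0 head=1 tape=1[2]2121_   (q0,2)→(q2,_,+1)
state=q2 head=2 tape=1_[2]121_   (q2,2)→(q1,2,-1)
state=q1 head=1 tape=1[_]2121_   (q1,_)→(q0,1,+1)
state=q0 head=2 tape=11[2]121_   (q0,2)→(q2,_,+1)
state=q2 head=3 tape=11_[1]21_   (q2,1)→(q0,2,+1)
state=q0 head=4 tape=11_2[2]1_   (q0,2)→(q2,_,+1)
state=q2 head=5 tape=11_2_[1]_   (q2,1)→(q0,2,+1)
state=q0 head=6 tape=11_2_2[_]   (q0,_)→(q1,_,-1)
state=q1 head=5 tape=11_2_[2]_   (q1,2)→(q2,_,+1)
state=q2 head=6 tape=11_2__[_]   (q2,_)→(q1,_,-1)
state=q1 head=5 tape=11_2_[_]_   (q1,_)→(q0,1,+1)
state=q0 head=6 tape=11_2_1[_]
After 14 steps: state q0, head at 6, tape 11_2_1.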